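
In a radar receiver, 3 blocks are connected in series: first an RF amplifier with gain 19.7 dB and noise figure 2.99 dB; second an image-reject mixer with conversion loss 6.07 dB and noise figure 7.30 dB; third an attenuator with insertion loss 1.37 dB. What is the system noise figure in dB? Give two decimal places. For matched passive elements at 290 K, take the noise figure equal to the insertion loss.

3.13 dB

Convert to linear (a loss of L dB is a gain of −L dB): F_i = 10^(NF_i/10), G_i = 10^(G_i,dB/10)
  Stage 1: F_1 = 10^(2.99/10) = 1.991, G_1 = 10^(19.7/10) = 93.33
  Stage 2: F_2 = 10^(7.30/10) = 5.370, G_2 = 10^(−6.07/10) = 0.2472
  Stage 3: F_3 = 10^(1.37/10) = 1.371, G_3 = 10^(−1.37/10) = 0.7295
Friis cascade:
  F = 1.991 + (5.370 − 1)/93.33 + (1.371 − 1)/23.07 = 2.054
NF = 10 log₁₀(2.054) = 3.13 dB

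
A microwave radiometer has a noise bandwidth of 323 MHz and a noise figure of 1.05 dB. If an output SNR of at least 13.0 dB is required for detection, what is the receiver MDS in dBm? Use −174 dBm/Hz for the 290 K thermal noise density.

Sensitivity = −174 + 10 log₁₀(B) + NF + SNR_min
= −174 + 85.09 + 1.05 + 13.0
= −74.86 dBm → −74.9 dBm

−74.9 dBm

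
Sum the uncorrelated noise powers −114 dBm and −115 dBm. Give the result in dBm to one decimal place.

−111.5 dBm

Convert to linear, add, convert back:
P₁ = 3.98×10⁻¹⁵ W, P₂ = 3.16×10⁻¹⁵ W
P_tot = 7.14×10⁻¹⁵ W → 10 log₁₀(P_tot / 10⁻³) = −111.5 dBm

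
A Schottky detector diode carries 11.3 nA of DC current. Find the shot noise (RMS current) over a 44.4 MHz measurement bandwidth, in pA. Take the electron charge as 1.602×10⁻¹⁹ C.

401 pA

I_n = √(2qI·B)
2qI·B = 2 × 1.602×10⁻¹⁹ × 1.13×10⁻⁸ × 4.44×10⁷ = 1.61×10⁻¹⁹ A²
I_n = √(1.61×10⁻¹⁹) = 4.01×10⁻¹⁰ A = 401 pA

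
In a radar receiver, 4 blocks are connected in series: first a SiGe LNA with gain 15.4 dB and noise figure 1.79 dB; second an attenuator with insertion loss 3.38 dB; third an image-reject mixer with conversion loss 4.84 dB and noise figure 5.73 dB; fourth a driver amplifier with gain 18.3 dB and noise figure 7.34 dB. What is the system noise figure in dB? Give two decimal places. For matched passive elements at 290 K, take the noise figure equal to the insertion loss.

4.09 dB

Convert to linear (a loss of L dB is a gain of −L dB): F_i = 10^(NF_i/10), G_i = 10^(G_i,dB/10)
  Stage 1: F_1 = 10^(1.79/10) = 1.510, G_1 = 10^(15.4/10) = 34.67
  Stage 2: F_2 = 10^(3.38/10) = 2.178, G_2 = 10^(−3.38/10) = 0.4592
  Stage 3: F_3 = 10^(5.73/10) = 3.741, G_3 = 10^(−4.84/10) = 0.3281
  Stage 4: F_4 = 10^(7.34/10) = 5.420, G_4 = 10^(18.3/10) = 67.61
Friis cascade:
  F = 1.510 + (2.178 − 1)/34.67 + (3.741 − 1)/15.92 + (5.420 − 1)/5.224 = 2.562
NF = 10 log₁₀(2.562) = 4.09 dB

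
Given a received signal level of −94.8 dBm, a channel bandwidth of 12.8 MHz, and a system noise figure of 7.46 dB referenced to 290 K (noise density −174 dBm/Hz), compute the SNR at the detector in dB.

Noise floor: N = −174 + 10 log₁₀(B) + NF
10 log₁₀(1.28×10⁷) = 71.07 dB
N = −174 + 71.07 + 7.46 = −95.47 dBm
SNR = P_sig − N = −94.8 − (−95.47) = 0.67 dB → 0.7 dB

0.7 dB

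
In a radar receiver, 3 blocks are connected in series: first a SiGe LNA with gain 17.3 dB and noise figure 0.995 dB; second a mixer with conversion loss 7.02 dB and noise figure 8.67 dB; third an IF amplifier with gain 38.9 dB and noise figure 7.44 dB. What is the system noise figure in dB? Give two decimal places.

2.56 dB

Convert to linear (a loss of L dB is a gain of −L dB): F_i = 10^(NF_i/10), G_i = 10^(G_i,dB/10)
  Stage 1: F_1 = 10^(0.995/10) = 1.257, G_1 = 10^(17.3/10) = 53.70
  Stage 2: F_2 = 10^(8.67/10) = 7.362, G_2 = 10^(−7.02/10) = 0.1986
  Stage 3: F_3 = 10^(7.44/10) = 5.546, G_3 = 10^(38.9/10) = 7762
Friis cascade:
  F = 1.257 + (7.362 − 1)/53.70 + (5.546 − 1)/10.67 = 1.802
NF = 10 log₁₀(1.802) = 2.56 dB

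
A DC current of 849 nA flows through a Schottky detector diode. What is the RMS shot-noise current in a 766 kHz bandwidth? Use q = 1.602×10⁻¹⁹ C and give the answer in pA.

I_n = √(2qI·B)
2qI·B = 2 × 1.602×10⁻¹⁹ × 8.49×10⁻⁷ × 7.66×10⁵ = 2.08×10⁻¹⁹ A²
I_n = √(2.08×10⁻¹⁹) = 4.56×10⁻¹⁰ A = 456 pA

456 pA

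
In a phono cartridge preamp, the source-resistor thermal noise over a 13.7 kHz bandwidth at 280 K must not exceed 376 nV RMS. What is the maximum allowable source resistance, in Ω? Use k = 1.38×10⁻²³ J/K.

668 Ω

Johnson–Nyquist: V_n = √(4kTRB) ⇒ R = V_n² / (4kTB)
4kTB = 4 × 1.38×10⁻²³ × 280 × 1.37×10⁴ = 2.12×10⁻¹⁶
R = (3.76×10⁻⁷)² / 2.12×10⁻¹⁶ = 6.68×10² Ω = 668 Ω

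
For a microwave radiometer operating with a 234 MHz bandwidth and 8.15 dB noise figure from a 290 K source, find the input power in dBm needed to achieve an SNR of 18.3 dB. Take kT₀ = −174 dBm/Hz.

Sensitivity = −174 + 10 log₁₀(B) + NF + SNR_min
= −174 + 83.69 + 8.15 + 18.3
= −63.86 dBm → −63.9 dBm

−63.9 dBm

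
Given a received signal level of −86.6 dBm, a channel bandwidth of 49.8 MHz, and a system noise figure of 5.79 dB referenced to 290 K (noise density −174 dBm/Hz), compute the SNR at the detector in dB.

Noise floor: N = −174 + 10 log₁₀(B) + NF
10 log₁₀(4.98×10⁷) = 76.97 dB
N = −174 + 76.97 + 5.79 = −91.24 dBm
SNR = P_sig − N = −86.6 − (−91.24) = 4.64 dB → 4.6 dB

4.6 dB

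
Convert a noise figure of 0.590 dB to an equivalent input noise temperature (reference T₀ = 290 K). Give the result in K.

F = 10^(0.590/10) = 1.14551
T_e = (F − 1)·T₀ = (1.14551 − 1) × 290 = 42.2 K

42.2 K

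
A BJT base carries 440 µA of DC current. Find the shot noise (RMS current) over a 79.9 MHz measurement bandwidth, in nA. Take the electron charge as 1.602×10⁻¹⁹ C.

106 nA

I_n = √(2qI·B)
2qI·B = 2 × 1.602×10⁻¹⁹ × 4.40×10⁻⁴ × 7.99×10⁷ = 1.13×10⁻¹⁴ A²
I_n = √(1.13×10⁻¹⁴) = 1.06×10⁻⁷ A = 106 nA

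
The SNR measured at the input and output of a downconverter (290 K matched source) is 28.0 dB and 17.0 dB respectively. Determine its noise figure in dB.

11.0 dB

NF (dB) = SNR_in(dB) − SNR_out(dB) when the source is at T₀
NF = 28.0 − 17.0 = 11.0 dB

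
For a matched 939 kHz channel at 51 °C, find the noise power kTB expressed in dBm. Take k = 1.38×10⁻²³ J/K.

T = 51 °C + 273.15 = 324.15 K
P_n = kTB = 1.38×10⁻²³ × 324.15 × 9.39×10⁵ = 4.20×10⁻¹⁵ W
In dBm: 10 log₁₀(4.20×10⁻¹⁵ / 10⁻³) = −113.8 dBm

−113.8 dBm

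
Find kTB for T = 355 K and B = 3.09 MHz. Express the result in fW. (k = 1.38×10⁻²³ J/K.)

15.1 fW

P_n = kTB = 1.38×10⁻²³ × 355 × 3.09×10⁶ = 1.51×10⁻¹⁴ W = 15.1 fW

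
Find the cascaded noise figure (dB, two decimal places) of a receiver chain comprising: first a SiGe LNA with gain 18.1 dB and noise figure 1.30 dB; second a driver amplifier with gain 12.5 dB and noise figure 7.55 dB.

Convert to linear (a loss of L dB is a gain of −L dB): F_i = 10^(NF_i/10), G_i = 10^(G_i,dB/10)
  Stage 1: F_1 = 10^(1.30/10) = 1.349, G_1 = 10^(18.1/10) = 64.57
  Stage 2: F_2 = 10^(7.55/10) = 5.689, G_2 = 10^(12.5/10) = 17.78
Friis cascade:
  F = 1.349 + (5.689 − 1)/64.57 = 1.422
NF = 10 log₁₀(1.422) = 1.53 dB

1.53 dB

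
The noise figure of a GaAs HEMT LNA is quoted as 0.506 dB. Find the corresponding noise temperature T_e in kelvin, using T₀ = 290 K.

F = 10^(0.506/10) = 1.12357
T_e = (F − 1)·T₀ = (1.12357 − 1) × 290 = 35.8 K

35.8 K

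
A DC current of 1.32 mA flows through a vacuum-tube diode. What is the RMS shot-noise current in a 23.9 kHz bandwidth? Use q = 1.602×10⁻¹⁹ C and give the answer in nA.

I_n = √(2qI·B)
2qI·B = 2 × 1.602×10⁻¹⁹ × 1.32×10⁻³ × 2.39×10⁴ = 1.01×10⁻¹⁷ A²
I_n = √(1.01×10⁻¹⁷) = 3.18×10⁻⁹ A = 3.18 nA

3.18 nA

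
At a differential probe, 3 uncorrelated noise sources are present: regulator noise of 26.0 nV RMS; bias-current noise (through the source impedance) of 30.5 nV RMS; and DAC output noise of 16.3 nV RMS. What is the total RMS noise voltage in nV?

Uncorrelated sources add in power (mean-square): V_tot = √(ΣV_i²)
V_tot = √[(2.60×10⁻⁸)² + (3.05×10⁻⁸)² + (1.63×10⁻⁸)²] = 4.33×10⁻⁸ V = 43.3 nV

43.3 nV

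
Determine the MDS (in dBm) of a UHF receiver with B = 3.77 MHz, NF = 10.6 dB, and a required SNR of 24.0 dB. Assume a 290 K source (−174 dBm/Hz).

Sensitivity = −174 + 10 log₁₀(B) + NF + SNR_min
= −174 + 65.76 + 10.6 + 24.0
= −73.64 dBm → −73.6 dBm

−73.6 dBm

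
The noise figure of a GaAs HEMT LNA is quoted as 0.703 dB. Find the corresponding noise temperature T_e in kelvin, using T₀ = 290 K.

F = 10^(0.703/10) = 1.17571
T_e = (F − 1)·T₀ = (1.17571 − 1) × 290 = 51.0 K

51.0 K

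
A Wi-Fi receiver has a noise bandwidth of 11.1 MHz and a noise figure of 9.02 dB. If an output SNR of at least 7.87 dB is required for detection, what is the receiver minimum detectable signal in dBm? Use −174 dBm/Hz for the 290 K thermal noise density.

Sensitivity = −174 + 10 log₁₀(B) + NF + SNR_min
= −174 + 70.45 + 9.02 + 7.87
= −86.66 dBm → −86.7 dBm

−86.7 dBm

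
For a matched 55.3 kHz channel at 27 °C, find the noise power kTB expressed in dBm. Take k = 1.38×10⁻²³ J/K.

T = 27 °C + 273.15 = 300.15 K
P_n = kTB = 1.38×10⁻²³ × 300.15 × 5.53×10⁴ = 2.29×10⁻¹⁶ W
In dBm: 10 log₁₀(2.29×10⁻¹⁶ / 10⁻³) = −126.4 dBm

−126.4 dBm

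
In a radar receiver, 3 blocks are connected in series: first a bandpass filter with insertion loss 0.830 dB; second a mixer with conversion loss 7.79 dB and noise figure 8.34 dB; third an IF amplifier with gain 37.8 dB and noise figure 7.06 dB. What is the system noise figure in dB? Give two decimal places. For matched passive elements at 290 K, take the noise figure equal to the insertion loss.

15.79 dB

Convert to linear (a loss of L dB is a gain of −L dB): F_i = 10^(NF_i/10), G_i = 10^(G_i,dB/10)
  Stage 1: F_1 = 10^(0.830/10) = 1.211, G_1 = 10^(−0.830/10) = 0.8260
  Stage 2: F_2 = 10^(8.34/10) = 6.823, G_2 = 10^(−7.79/10) = 0.1663
  Stage 3: F_3 = 10^(7.06/10) = 5.082, G_3 = 10^(37.8/10) = 6026
Friis cascade:
  F = 1.211 + (6.823 − 1)/0.8260 + (5.082 − 1)/0.1374 = 37.97
NF = 10 log₁₀(37.97) = 15.79 dB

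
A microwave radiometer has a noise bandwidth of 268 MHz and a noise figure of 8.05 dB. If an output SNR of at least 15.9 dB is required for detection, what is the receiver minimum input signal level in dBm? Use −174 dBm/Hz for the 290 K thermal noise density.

Sensitivity = −174 + 10 log₁₀(B) + NF + SNR_min
= −174 + 84.28 + 8.05 + 15.9
= −65.77 dBm → −65.8 dBm

−65.8 dBm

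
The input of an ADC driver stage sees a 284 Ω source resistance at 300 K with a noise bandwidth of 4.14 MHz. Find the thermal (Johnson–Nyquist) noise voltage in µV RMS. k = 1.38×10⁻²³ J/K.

4.41 µV

V_n = √(4kTRB)
4kTRB = 4 × 1.38×10⁻²³ × 300 × 2.84×10² × 4.14×10⁶ = 1.95×10⁻¹¹ V²
V_n = √(1.95×10⁻¹¹) = 4.41×10⁻⁶ V = 4.41 µV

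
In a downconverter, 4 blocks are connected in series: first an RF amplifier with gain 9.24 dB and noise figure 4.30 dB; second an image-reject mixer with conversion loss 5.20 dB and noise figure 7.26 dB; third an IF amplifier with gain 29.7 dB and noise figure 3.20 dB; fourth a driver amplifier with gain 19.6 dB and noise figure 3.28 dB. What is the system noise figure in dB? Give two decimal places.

Convert to linear (a loss of L dB is a gain of −L dB): F_i = 10^(NF_i/10), G_i = 10^(G_i,dB/10)
  Stage 1: F_1 = 10^(4.30/10) = 2.692, G_1 = 10^(9.24/10) = 8.395
  Stage 2: F_2 = 10^(7.26/10) = 5.321, G_2 = 10^(−5.20/10) = 0.3020
  Stage 3: F_3 = 10^(3.20/10) = 2.089, G_3 = 10^(29.7/10) = 933.3
  Stage 4: F_4 = 10^(3.28/10) = 2.128, G_4 = 10^(19.6/10) = 91.20
Friis cascade:
  F = 2.692 + (5.321 − 1)/8.395 + (2.089 − 1)/2.535 + (2.128 − 1)/2366 = 3.636
NF = 10 log₁₀(3.636) = 5.61 dB

5.61 dB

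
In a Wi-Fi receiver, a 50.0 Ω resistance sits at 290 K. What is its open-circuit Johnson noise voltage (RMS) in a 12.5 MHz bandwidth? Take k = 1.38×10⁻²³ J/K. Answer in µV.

V_n = √(4kTRB)
4kTRB = 4 × 1.38×10⁻²³ × 290 × 5.00×10¹ × 1.25×10⁷ = 1.00×10⁻¹¹ V²
V_n = √(1.00×10⁻¹¹) = 3.16×10⁻⁶ V = 3.16 µV

3.16 µV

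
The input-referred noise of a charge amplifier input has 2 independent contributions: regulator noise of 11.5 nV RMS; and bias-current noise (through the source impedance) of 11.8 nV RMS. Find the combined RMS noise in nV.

Uncorrelated sources add in power (mean-square): V_tot = √(ΣV_i²)
V_tot = √[(1.15×10⁻⁸)² + (1.18×10⁻⁸)²] = 1.65×10⁻⁸ V = 16.5 nV

16.5 nV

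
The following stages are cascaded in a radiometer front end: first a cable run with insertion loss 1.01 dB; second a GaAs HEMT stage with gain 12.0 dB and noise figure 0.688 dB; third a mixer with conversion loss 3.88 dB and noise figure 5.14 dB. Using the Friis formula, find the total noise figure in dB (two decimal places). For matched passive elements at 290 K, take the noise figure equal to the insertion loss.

Convert to linear (a loss of L dB is a gain of −L dB): F_i = 10^(NF_i/10), G_i = 10^(G_i,dB/10)
  Stage 1: F_1 = 10^(1.01/10) = 1.262, G_1 = 10^(−1.01/10) = 0.7925
  Stage 2: F_2 = 10^(0.688/10) = 1.172, G_2 = 10^(12.0/10) = 15.85
  Stage 3: F_3 = 10^(5.14/10) = 3.266, G_3 = 10^(−3.88/10) = 0.4093
Friis cascade:
  F = 1.262 + (1.172 − 1)/0.7925 + (3.266 − 1)/12.56 = 1.659
NF = 10 log₁₀(1.659) = 2.20 dB

2.20 dB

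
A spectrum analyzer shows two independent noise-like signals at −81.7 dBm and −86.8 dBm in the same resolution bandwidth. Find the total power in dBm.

−80.5 dBm

Convert to linear, add, convert back:
P₁ = 6.76×10⁻¹² W, P₂ = 2.09×10⁻¹² W
P_tot = 8.85×10⁻¹² W → 10 log₁₀(P_tot / 10⁻³) = −80.5 dBm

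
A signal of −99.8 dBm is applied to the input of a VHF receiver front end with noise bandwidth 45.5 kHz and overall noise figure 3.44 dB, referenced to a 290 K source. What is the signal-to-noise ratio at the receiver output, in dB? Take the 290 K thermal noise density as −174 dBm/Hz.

Noise floor: N = −174 + 10 log₁₀(B) + NF
10 log₁₀(4.55×10⁴) = 46.58 dB
N = −174 + 46.58 + 3.44 = −123.98 dBm
SNR = P_sig − N = −99.8 − (−123.98) = 24.18 dB → 24.2 dB

24.2 dB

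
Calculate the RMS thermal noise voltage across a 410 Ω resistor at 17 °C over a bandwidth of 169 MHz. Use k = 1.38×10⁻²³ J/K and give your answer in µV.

T = 17 °C + 273.15 = 290.15 K
V_n = √(4kTRB)
4kTRB = 4 × 1.38×10⁻²³ × 290.15 × 4.10×10² × 1.69×10⁸ = 1.11×10⁻⁹ V²
V_n = √(1.11×10⁻⁹) = 3.33×10⁻⁵ V = 33.3 µV

33.3 µV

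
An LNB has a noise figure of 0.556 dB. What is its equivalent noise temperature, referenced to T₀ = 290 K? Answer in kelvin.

39.6 K

F = 10^(0.556/10) = 1.13658
T_e = (F − 1)·T₀ = (1.13658 − 1) × 290 = 39.6 K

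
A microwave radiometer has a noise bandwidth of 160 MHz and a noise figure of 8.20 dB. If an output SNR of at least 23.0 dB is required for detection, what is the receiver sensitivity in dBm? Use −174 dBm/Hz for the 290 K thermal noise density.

−60.8 dBm

Sensitivity = −174 + 10 log₁₀(B) + NF + SNR_min
= −174 + 82.04 + 8.20 + 23.0
= −60.76 dBm → −60.8 dBm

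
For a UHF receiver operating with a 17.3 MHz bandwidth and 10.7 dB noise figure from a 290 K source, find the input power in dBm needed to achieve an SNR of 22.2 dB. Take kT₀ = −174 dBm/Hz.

−68.7 dBm

Sensitivity = −174 + 10 log₁₀(B) + NF + SNR_min
= −174 + 72.38 + 10.7 + 22.2
= −68.72 dBm → −68.7 dBm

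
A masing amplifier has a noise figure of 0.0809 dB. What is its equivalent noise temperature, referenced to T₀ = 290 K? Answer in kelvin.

F = 10^(0.0809/10) = 1.0188
T_e = (F − 1)·T₀ = (1.0188 − 1) × 290 = 5.45 K

5.45 K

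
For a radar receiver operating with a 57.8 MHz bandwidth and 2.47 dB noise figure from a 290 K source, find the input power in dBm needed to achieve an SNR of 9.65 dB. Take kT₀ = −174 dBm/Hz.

−84.3 dBm

Sensitivity = −174 + 10 log₁₀(B) + NF + SNR_min
= −174 + 77.62 + 2.47 + 9.65
= −84.26 dBm → −84.3 dBm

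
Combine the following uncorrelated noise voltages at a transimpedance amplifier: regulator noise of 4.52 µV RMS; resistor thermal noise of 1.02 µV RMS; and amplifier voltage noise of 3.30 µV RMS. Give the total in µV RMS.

Uncorrelated sources add in power (mean-square): V_tot = √(ΣV_i²)
V_tot = √[(4.52×10⁻⁶)² + (1.02×10⁻⁶)² + (3.30×10⁻⁶)²] = 5.69×10⁻⁶ V = 5.69 µV

5.69 µV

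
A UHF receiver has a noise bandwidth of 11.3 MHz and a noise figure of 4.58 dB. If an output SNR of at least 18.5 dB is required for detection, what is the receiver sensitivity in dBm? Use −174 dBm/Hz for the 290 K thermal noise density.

Sensitivity = −174 + 10 log₁₀(B) + NF + SNR_min
= −174 + 70.53 + 4.58 + 18.5
= −80.39 dBm → −80.4 dBm

−80.4 dBm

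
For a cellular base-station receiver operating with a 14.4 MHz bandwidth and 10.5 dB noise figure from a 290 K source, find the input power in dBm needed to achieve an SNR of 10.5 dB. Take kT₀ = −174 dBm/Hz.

−81.4 dBm

Sensitivity = −174 + 10 log₁₀(B) + NF + SNR_min
= −174 + 71.58 + 10.5 + 10.5
= −81.42 dBm → −81.4 dBm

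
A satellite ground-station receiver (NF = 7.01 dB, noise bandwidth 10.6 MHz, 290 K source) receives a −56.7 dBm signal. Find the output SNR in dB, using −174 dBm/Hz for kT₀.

Noise floor: N = −174 + 10 log₁₀(B) + NF
10 log₁₀(1.06×10⁷) = 70.25 dB
N = −174 + 70.25 + 7.01 = −96.74 dBm
SNR = P_sig − N = −56.7 − (−96.74) = 40.04 dB → 40.0 dB

40.0 dB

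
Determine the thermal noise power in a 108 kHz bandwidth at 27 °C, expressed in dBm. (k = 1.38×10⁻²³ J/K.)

−123.5 dBm

T = 27 °C + 273.15 = 300.15 K
P_n = kTB = 1.38×10⁻²³ × 300.15 × 1.08×10⁵ = 4.47×10⁻¹⁶ W
In dBm: 10 log₁₀(4.47×10⁻¹⁶ / 10⁻³) = −123.5 dBm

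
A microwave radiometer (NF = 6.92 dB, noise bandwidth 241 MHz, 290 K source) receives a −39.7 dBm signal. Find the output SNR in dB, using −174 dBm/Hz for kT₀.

Noise floor: N = −174 + 10 log₁₀(B) + NF
10 log₁₀(2.41×10⁸) = 83.82 dB
N = −174 + 83.82 + 6.92 = −83.26 dBm
SNR = P_sig − N = −39.7 − (−83.26) = 43.56 dB → 43.6 dB

43.6 dB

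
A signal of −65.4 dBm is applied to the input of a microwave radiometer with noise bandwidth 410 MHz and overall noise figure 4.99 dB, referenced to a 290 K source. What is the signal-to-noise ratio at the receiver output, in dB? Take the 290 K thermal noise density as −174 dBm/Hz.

17.5 dB

Noise floor: N = −174 + 10 log₁₀(B) + NF
10 log₁₀(4.10×10⁸) = 86.13 dB
N = −174 + 86.13 + 4.99 = −82.88 dBm
SNR = P_sig − N = −65.4 − (−82.88) = 17.48 dB → 17.5 dB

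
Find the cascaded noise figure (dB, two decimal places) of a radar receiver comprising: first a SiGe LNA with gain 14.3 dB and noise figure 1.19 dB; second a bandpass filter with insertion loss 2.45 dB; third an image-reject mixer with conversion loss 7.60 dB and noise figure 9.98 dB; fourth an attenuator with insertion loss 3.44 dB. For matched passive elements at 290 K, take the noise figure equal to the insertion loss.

Convert to linear (a loss of L dB is a gain of −L dB): F_i = 10^(NF_i/10), G_i = 10^(G_i,dB/10)
  Stage 1: F_1 = 10^(1.19/10) = 1.315, G_1 = 10^(14.3/10) = 26.92
  Stage 2: F_2 = 10^(2.45/10) = 1.758, G_2 = 10^(−2.45/10) = 0.5689
  Stage 3: F_3 = 10^(9.98/10) = 9.954, G_3 = 10^(−7.60/10) = 0.1738
  Stage 4: F_4 = 10^(3.44/10) = 2.208, G_4 = 10^(−3.44/10) = 0.4529
Friis cascade:
  F = 1.315 + (1.758 − 1)/26.92 + (9.954 − 1)/15.31 + (2.208 − 1)/2.661 = 2.382
NF = 10 log₁₀(2.382) = 3.77 dB

3.77 dB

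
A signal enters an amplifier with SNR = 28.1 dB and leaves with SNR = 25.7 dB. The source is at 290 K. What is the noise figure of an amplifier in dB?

NF (dB) = SNR_in(dB) − SNR_out(dB) when the source is at T₀
NF = 28.1 − 25.7 = 2.4 dB

2.4 dB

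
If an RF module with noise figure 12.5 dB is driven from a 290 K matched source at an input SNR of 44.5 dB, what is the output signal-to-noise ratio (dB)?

32.0 dB

By definition F = SNR_in/SNR_out, so in dB: SNR_out = SNR_in − NF
SNR_out = 44.5 − 12.5 = 32.0 dB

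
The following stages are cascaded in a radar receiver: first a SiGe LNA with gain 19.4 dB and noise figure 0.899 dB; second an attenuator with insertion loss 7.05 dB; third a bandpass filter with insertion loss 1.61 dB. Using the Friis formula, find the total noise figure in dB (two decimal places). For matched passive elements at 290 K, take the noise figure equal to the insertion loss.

Convert to linear (a loss of L dB is a gain of −L dB): F_i = 10^(NF_i/10), G_i = 10^(G_i,dB/10)
  Stage 1: F_1 = 10^(0.899/10) = 1.230, G_1 = 10^(19.4/10) = 87.10
  Stage 2: F_2 = 10^(7.05/10) = 5.070, G_2 = 10^(−7.05/10) = 0.1972
  Stage 3: F_3 = 10^(1.61/10) = 1.449, G_3 = 10^(−1.61/10) = 0.6902
Friis cascade:
  F = 1.230 + (5.070 − 1)/87.10 + (1.449 − 1)/17.18 = 1.303
NF = 10 log₁₀(1.303) = 1.15 dB

1.15 dB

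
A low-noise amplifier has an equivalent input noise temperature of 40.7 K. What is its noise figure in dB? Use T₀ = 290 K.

0.570 dB

F = 1 + T_e/T₀ = 1 + 40.7/290 = 1.14034
NF = 10 log₁₀(1.14034) = 0.570 dB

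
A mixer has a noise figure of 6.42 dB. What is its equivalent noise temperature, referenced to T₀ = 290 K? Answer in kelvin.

982 K

F = 10^(6.42/10) = 4.38531
T_e = (F − 1)·T₀ = (4.38531 − 1) × 290 = 982 K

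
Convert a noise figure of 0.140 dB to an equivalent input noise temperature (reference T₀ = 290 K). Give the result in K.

9.50 K

F = 10^(0.140/10) = 1.03276
T_e = (F − 1)·T₀ = (1.03276 − 1) × 290 = 9.50 K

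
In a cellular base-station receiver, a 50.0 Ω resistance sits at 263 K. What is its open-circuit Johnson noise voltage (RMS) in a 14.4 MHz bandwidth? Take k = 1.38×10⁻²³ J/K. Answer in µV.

3.23 µV

V_n = √(4kTRB)
4kTRB = 4 × 1.38×10⁻²³ × 263 × 5.00×10¹ × 1.44×10⁷ = 1.05×10⁻¹¹ V²
V_n = √(1.05×10⁻¹¹) = 3.23×10⁻⁶ V = 3.23 µV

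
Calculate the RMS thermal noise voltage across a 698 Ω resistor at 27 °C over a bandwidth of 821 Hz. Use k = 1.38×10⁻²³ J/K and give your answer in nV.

97.4 nV

T = 27 °C + 273.15 = 300.15 K
V_n = √(4kTRB)
4kTRB = 4 × 1.38×10⁻²³ × 300.15 × 6.98×10² × 8.21×10² = 9.49×10⁻¹⁵ V²
V_n = √(9.49×10⁻¹⁵) = 9.74×10⁻⁸ V = 97.4 nV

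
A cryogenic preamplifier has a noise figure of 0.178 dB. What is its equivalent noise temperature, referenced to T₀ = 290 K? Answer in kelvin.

12.1 K

F = 10^(0.178/10) = 1.04184
T_e = (F − 1)·T₀ = (1.04184 − 1) × 290 = 12.1 K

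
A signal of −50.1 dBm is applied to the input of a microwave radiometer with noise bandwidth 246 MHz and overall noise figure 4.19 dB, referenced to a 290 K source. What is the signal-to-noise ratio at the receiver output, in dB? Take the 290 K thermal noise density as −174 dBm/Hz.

Noise floor: N = −174 + 10 log₁₀(B) + NF
10 log₁₀(2.46×10⁸) = 83.91 dB
N = −174 + 83.91 + 4.19 = −85.90 dBm
SNR = P_sig − N = −50.1 − (−85.90) = 35.80 dB → 35.8 dB

35.8 dB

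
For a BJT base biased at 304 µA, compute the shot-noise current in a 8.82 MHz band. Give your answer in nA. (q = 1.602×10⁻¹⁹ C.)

I_n = √(2qI·B)
2qI·B = 2 × 1.602×10⁻¹⁹ × 3.04×10⁻⁴ × 8.82×10⁶ = 8.59×10⁻¹⁶ A²
I_n = √(8.59×10⁻¹⁶) = 2.93×10⁻⁸ A = 29.3 nA

29.3 nA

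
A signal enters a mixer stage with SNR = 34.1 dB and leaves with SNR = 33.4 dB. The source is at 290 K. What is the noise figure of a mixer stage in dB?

0.7 dB

NF (dB) = SNR_in(dB) − SNR_out(dB) when the source is at T₀
NF = 34.1 − 33.4 = 0.7 dB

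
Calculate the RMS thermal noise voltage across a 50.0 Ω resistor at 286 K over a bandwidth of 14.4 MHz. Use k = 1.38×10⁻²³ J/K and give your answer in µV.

V_n = √(4kTRB)
4kTRB = 4 × 1.38×10⁻²³ × 286 × 5.00×10¹ × 1.44×10⁷ = 1.14×10⁻¹¹ V²
V_n = √(1.14×10⁻¹¹) = 3.37×10⁻⁶ V = 3.37 µV

3.37 µV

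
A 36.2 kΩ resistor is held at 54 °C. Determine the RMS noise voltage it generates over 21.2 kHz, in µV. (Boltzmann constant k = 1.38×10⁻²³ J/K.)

T = 54 °C + 273.15 = 327.15 K
V_n = √(4kTRB)
4kTRB = 4 × 1.38×10⁻²³ × 327.15 × 3.62×10⁴ × 2.12×10⁴ = 1.39×10⁻¹¹ V²
V_n = √(1.39×10⁻¹¹) = 3.72×10⁻⁶ V = 3.72 µV

3.72 µV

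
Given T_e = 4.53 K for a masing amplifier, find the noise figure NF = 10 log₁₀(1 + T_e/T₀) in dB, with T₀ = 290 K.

0.067 dB

F = 1 + T_e/T₀ = 1 + 4.53/290 = 1.01562
NF = 10 log₁₀(1.01562) = 0.067 dB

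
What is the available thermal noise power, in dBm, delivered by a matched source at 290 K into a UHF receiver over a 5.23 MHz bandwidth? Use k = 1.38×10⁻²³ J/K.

−106.8 dBm

P_n = kTB = 1.38×10⁻²³ × 290 × 5.23×10⁶ = 2.09×10⁻¹⁴ W
In dBm: 10 log₁₀(2.09×10⁻¹⁴ / 10⁻³) = −106.8 dBm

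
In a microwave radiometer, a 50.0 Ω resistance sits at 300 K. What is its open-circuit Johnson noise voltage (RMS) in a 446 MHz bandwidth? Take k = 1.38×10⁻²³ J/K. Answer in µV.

19.2 µV

V_n = √(4kTRB)
4kTRB = 4 × 1.38×10⁻²³ × 300 × 5.00×10¹ × 4.46×10⁸ = 3.69×10⁻¹⁰ V²
V_n = √(3.69×10⁻¹⁰) = 1.92×10⁻⁵ V = 19.2 µV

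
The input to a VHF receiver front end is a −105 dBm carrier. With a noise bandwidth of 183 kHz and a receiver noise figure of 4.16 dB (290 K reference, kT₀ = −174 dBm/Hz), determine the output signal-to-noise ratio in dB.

12.2 dB

Noise floor: N = −174 + 10 log₁₀(B) + NF
10 log₁₀(1.83×10⁵) = 52.62 dB
N = −174 + 52.62 + 4.16 = −117.22 dBm
SNR = P_sig − N = −105 − (−117.22) = 12.22 dB → 12.2 dB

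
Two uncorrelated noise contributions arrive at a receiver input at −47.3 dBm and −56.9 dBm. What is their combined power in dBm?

−46.8 dBm

Convert to linear, add, convert back:
P₁ = 1.86×10⁻⁸ W, P₂ = 2.04×10⁻⁹ W
P_tot = 2.07×10⁻⁸ W → 10 log₁₀(P_tot / 10⁻³) = −46.8 dBm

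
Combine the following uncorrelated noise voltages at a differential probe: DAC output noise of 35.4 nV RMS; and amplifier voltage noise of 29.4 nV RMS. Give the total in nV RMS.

Uncorrelated sources add in power (mean-square): V_tot = √(ΣV_i²)
V_tot = √[(3.54×10⁻⁸)² + (2.94×10⁻⁸)²] = 4.60×10⁻⁸ V = 46.0 nV

46.0 nV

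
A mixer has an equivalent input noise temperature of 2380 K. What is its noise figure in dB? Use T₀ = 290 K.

F = 1 + T_e/T₀ = 1 + 2380/290 = 9.2069
NF = 10 log₁₀(9.2069) = 9.64 dB

9.64 dB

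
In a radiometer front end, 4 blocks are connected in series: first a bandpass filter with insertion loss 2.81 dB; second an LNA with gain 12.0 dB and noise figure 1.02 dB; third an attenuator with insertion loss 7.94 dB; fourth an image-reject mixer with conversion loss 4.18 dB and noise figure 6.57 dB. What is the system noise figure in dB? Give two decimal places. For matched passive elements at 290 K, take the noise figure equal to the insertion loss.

7.56 dB

Convert to linear (a loss of L dB is a gain of −L dB): F_i = 10^(NF_i/10), G_i = 10^(G_i,dB/10)
  Stage 1: F_1 = 10^(2.81/10) = 1.910, G_1 = 10^(−2.81/10) = 0.5236
  Stage 2: F_2 = 10^(1.02/10) = 1.265, G_2 = 10^(12.0/10) = 15.85
  Stage 3: F_3 = 10^(7.94/10) = 6.223, G_3 = 10^(−7.94/10) = 0.1607
  Stage 4: F_4 = 10^(6.57/10) = 4.539, G_4 = 10^(−4.18/10) = 0.3819
Friis cascade:
  F = 1.910 + (1.265 − 1)/0.5236 + (6.223 − 1)/8.299 + (4.539 − 1)/1.334 = 5.699
NF = 10 log₁₀(5.699) = 7.56 dB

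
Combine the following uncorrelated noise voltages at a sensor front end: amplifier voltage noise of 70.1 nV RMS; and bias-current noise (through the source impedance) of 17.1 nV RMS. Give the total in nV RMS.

Uncorrelated sources add in power (mean-square): V_tot = √(ΣV_i²)
V_tot = √[(7.01×10⁻⁸)² + (1.71×10⁻⁸)²] = 7.22×10⁻⁸ V = 72.2 nV

72.2 nV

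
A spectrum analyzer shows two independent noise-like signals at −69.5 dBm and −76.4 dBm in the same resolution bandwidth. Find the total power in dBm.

−68.7 dBm

Convert to linear, add, convert back:
P₁ = 1.12×10⁻¹⁰ W, P₂ = 2.29×10⁻¹¹ W
P_tot = 1.35×10⁻¹⁰ W → 10 log₁₀(P_tot / 10⁻³) = −68.7 dBm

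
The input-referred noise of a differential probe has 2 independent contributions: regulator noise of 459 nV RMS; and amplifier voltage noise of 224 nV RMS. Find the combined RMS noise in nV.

511 nV

Uncorrelated sources add in power (mean-square): V_tot = √(ΣV_i²)
V_tot = √[(4.59×10⁻⁷)² + (2.24×10⁻⁷)²] = 5.11×10⁻⁷ V = 511 nV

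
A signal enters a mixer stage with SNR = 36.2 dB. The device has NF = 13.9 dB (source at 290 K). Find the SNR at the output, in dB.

By definition F = SNR_in/SNR_out, so in dB: SNR_out = SNR_in − NF
SNR_out = 36.2 − 13.9 = 22.3 dB

22.3 dB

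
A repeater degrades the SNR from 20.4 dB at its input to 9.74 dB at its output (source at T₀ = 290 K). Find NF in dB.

NF (dB) = SNR_in(dB) − SNR_out(dB) when the source is at T₀
NF = 20.4 − 9.74 = 10.66 dB

10.66 dB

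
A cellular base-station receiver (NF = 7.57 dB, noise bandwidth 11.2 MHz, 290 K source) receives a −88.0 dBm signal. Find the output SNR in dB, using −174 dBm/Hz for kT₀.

Noise floor: N = −174 + 10 log₁₀(B) + NF
10 log₁₀(1.12×10⁷) = 70.49 dB
N = −174 + 70.49 + 7.57 = −95.94 dBm
SNR = P_sig − N = −88.0 − (−95.94) = 7.94 dB → 7.9 dB

7.9 dB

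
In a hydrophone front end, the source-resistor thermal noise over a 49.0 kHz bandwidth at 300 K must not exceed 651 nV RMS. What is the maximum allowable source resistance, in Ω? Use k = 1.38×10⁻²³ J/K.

522 Ω

Johnson–Nyquist: V_n = √(4kTRB) ⇒ R = V_n² / (4kTB)
4kTB = 4 × 1.38×10⁻²³ × 300 × 4.90×10⁴ = 8.11×10⁻¹⁶
R = (6.51×10⁻⁷)² / 8.11×10⁻¹⁶ = 5.22×10² Ω = 522 Ω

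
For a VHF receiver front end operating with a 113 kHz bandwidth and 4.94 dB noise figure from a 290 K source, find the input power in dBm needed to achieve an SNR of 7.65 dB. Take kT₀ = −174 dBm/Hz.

Sensitivity = −174 + 10 log₁₀(B) + NF + SNR_min
= −174 + 50.53 + 4.94 + 7.65
= −110.88 dBm → −110.9 dBm

−110.9 dBm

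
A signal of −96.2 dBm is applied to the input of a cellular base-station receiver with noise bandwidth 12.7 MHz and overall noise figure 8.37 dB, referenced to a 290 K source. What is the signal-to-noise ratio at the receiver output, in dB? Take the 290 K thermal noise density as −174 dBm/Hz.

Noise floor: N = −174 + 10 log₁₀(B) + NF
10 log₁₀(1.27×10⁷) = 71.04 dB
N = −174 + 71.04 + 8.37 = −94.59 dBm
SNR = P_sig − N = −96.2 − (−94.59) = −1.61 dB → −1.6 dB

−1.6 dB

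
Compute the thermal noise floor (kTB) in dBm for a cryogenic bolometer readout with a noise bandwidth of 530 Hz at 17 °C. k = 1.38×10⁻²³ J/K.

T = 17 °C + 273.15 = 290.15 K
P_n = kTB = 1.38×10⁻²³ × 290.15 × 5.30×10² = 2.12×10⁻¹⁸ W
In dBm: 10 log₁₀(2.12×10⁻¹⁸ / 10⁻³) = −146.7 dBm

−146.7 dBm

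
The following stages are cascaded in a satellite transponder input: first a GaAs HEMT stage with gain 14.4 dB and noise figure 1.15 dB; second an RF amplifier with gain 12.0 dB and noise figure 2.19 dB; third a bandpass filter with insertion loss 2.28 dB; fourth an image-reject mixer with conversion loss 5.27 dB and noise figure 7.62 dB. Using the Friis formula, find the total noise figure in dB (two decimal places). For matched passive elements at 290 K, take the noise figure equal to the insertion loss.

1.29 dB

Convert to linear (a loss of L dB is a gain of −L dB): F_i = 10^(NF_i/10), G_i = 10^(G_i,dB/10)
  Stage 1: F_1 = 10^(1.15/10) = 1.303, G_1 = 10^(14.4/10) = 27.54
  Stage 2: F_2 = 10^(2.19/10) = 1.656, G_2 = 10^(12.0/10) = 15.85
  Stage 3: F_3 = 10^(2.28/10) = 1.690, G_3 = 10^(−2.28/10) = 0.5916
  Stage 4: F_4 = 10^(7.62/10) = 5.781, G_4 = 10^(−5.27/10) = 0.2972
Friis cascade:
  F = 1.303 + (1.656 − 1)/27.54 + (1.690 − 1)/436.5 + (5.781 − 1)/258.2 = 1.347
NF = 10 log₁₀(1.347) = 1.29 dB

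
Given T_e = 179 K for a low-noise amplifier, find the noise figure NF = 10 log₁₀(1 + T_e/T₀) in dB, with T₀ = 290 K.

F = 1 + T_e/T₀ = 1 + 179/290 = 1.61724
NF = 10 log₁₀(1.61724) = 2.09 dB

2.09 dB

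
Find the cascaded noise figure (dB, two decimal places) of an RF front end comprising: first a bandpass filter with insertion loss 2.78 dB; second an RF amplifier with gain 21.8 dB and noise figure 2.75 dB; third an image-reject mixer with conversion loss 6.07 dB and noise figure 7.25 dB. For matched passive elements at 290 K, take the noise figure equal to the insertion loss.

5.60 dB

Convert to linear (a loss of L dB is a gain of −L dB): F_i = 10^(NF_i/10), G_i = 10^(G_i,dB/10)
  Stage 1: F_1 = 10^(2.78/10) = 1.897, G_1 = 10^(−2.78/10) = 0.5272
  Stage 2: F_2 = 10^(2.75/10) = 1.884, G_2 = 10^(21.8/10) = 151.4
  Stage 3: F_3 = 10^(7.25/10) = 5.309, G_3 = 10^(−6.07/10) = 0.2472
Friis cascade:
  F = 1.897 + (1.884 − 1)/0.5272 + (5.309 − 1)/79.80 = 3.627
NF = 10 log₁₀(3.627) = 5.60 dB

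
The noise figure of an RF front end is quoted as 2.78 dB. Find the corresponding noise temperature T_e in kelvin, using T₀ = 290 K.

F = 10^(2.78/10) = 1.89671
T_e = (F − 1)·T₀ = (1.89671 − 1) × 290 = 260 K

260 K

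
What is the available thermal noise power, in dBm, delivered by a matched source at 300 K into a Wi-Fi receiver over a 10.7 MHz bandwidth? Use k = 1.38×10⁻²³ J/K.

P_n = kTB = 1.38×10⁻²³ × 300 × 1.07×10⁷ = 4.43×10⁻¹⁴ W
In dBm: 10 log₁₀(4.43×10⁻¹⁴ / 10⁻³) = −103.5 dBm

−103.5 dBm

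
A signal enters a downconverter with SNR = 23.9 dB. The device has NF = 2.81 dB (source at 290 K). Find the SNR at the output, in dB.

By definition F = SNR_in/SNR_out, so in dB: SNR_out = SNR_in − NF
SNR_out = 23.9 − 2.81 = 21.09 dB

21.09 dB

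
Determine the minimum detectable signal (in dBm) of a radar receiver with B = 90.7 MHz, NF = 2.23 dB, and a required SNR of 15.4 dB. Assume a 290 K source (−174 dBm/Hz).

Sensitivity = −174 + 10 log₁₀(B) + NF + SNR_min
= −174 + 79.58 + 2.23 + 15.4
= −76.79 dBm → −76.8 dBm

−76.8 dBm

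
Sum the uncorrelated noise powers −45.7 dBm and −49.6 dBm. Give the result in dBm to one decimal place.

−44.2 dBm

Convert to linear, add, convert back:
P₁ = 2.69×10⁻⁸ W, P₂ = 1.10×10⁻⁸ W
P_tot = 3.79×10⁻⁸ W → 10 log₁₀(P_tot / 10⁻³) = −44.2 dBm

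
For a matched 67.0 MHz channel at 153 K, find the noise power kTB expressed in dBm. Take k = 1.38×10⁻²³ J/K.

−98.5 dBm

P_n = kTB = 1.38×10⁻²³ × 153 × 6.70×10⁷ = 1.41×10⁻¹³ W
In dBm: 10 log₁₀(1.41×10⁻¹³ / 10⁻³) = −98.5 dBm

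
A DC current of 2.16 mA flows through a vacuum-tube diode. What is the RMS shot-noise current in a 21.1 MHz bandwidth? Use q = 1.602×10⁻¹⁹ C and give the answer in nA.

121 nA

I_n = √(2qI·B)
2qI·B = 2 × 1.602×10⁻¹⁹ × 2.16×10⁻³ × 2.11×10⁷ = 1.46×10⁻¹⁴ A²
I_n = √(1.46×10⁻¹⁴) = 1.21×10⁻⁷ A = 121 nA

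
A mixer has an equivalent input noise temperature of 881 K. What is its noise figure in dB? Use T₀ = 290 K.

6.06 dB

F = 1 + T_e/T₀ = 1 + 881/290 = 4.03793
NF = 10 log₁₀(4.03793) = 6.06 dB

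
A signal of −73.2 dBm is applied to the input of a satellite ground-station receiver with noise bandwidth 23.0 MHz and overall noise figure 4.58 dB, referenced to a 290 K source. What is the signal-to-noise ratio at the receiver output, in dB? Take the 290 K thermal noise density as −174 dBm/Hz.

Noise floor: N = −174 + 10 log₁₀(B) + NF
10 log₁₀(2.30×10⁷) = 73.62 dB
N = −174 + 73.62 + 4.58 = −95.80 dBm
SNR = P_sig − N = −73.2 − (−95.80) = 22.60 dB → 22.6 dB

22.6 dB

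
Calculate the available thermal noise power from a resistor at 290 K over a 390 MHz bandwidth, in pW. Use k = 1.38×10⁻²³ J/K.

P_n = kTB = 1.38×10⁻²³ × 290 × 3.90×10⁸ = 1.56×10⁻¹² W = 1.56 pW

1.56 pW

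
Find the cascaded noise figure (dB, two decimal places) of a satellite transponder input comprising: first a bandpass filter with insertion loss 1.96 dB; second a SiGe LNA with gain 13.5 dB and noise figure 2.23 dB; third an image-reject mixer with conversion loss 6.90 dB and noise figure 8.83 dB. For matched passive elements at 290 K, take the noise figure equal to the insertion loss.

4.90 dB

Convert to linear (a loss of L dB is a gain of −L dB): F_i = 10^(NF_i/10), G_i = 10^(G_i,dB/10)
  Stage 1: F_1 = 10^(1.96/10) = 1.570, G_1 = 10^(−1.96/10) = 0.6368
  Stage 2: F_2 = 10^(2.23/10) = 1.671, G_2 = 10^(13.5/10) = 22.39
  Stage 3: F_3 = 10^(8.83/10) = 7.638, G_3 = 10^(−6.90/10) = 0.2042
Friis cascade:
  F = 1.570 + (1.671 − 1)/0.6368 + (7.638 − 1)/14.26 = 3.090
NF = 10 log₁₀(3.090) = 4.90 dB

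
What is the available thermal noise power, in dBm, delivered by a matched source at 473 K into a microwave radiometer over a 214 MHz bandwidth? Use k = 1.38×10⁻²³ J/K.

P_n = kTB = 1.38×10⁻²³ × 473 × 2.14×10⁸ = 1.40×10⁻¹² W
In dBm: 10 log₁₀(1.40×10⁻¹² / 10⁻³) = −88.5 dBm

−88.5 dBm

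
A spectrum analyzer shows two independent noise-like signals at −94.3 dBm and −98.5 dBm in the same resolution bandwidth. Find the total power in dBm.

Convert to linear, add, convert back:
P₁ = 3.72×10⁻¹³ W, P₂ = 1.41×10⁻¹³ W
P_tot = 5.13×10⁻¹³ W → 10 log₁₀(P_tot / 10⁻³) = −92.9 dBm

−92.9 dBm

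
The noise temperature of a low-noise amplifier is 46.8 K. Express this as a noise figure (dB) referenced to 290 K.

F = 1 + T_e/T₀ = 1 + 46.8/290 = 1.16138
NF = 10 log₁₀(1.16138) = 0.650 dB

0.650 dB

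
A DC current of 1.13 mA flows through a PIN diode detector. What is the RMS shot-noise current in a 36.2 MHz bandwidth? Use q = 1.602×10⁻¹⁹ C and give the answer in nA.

I_n = √(2qI·B)
2qI·B = 2 × 1.602×10⁻¹⁹ × 1.13×10⁻³ × 3.62×10⁷ = 1.31×10⁻¹⁴ A²
I_n = √(1.31×10⁻¹⁴) = 1.14×10⁻⁷ A = 114 nA

114 nA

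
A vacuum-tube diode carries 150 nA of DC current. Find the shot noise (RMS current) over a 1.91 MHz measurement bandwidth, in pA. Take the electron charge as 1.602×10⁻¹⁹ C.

I_n = √(2qI·B)
2qI·B = 2 × 1.602×10⁻¹⁹ × 1.50×10⁻⁷ × 1.91×10⁶ = 9.18×10⁻²⁰ A²
I_n = √(9.18×10⁻²⁰) = 3.03×10⁻¹⁰ A = 303 pA

303 pA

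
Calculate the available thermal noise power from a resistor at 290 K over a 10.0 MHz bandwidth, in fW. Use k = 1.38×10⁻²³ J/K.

40.0 fW

P_n = kTB = 1.38×10⁻²³ × 290 × 1.00×10⁷ = 4.00×10⁻¹⁴ W = 40.0 fW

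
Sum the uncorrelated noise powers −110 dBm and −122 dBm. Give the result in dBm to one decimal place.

−109.7 dBm

Convert to linear, add, convert back:
P₁ = 1.00×10⁻¹⁴ W, P₂ = 6.31×10⁻¹⁶ W
P_tot = 1.06×10⁻¹⁴ W → 10 log₁₀(P_tot / 10⁻³) = −109.7 dBm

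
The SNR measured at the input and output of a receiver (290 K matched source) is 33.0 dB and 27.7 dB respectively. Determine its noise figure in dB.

5.3 dB

NF (dB) = SNR_in(dB) − SNR_out(dB) when the source is at T₀
NF = 33.0 − 27.7 = 5.3 dB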